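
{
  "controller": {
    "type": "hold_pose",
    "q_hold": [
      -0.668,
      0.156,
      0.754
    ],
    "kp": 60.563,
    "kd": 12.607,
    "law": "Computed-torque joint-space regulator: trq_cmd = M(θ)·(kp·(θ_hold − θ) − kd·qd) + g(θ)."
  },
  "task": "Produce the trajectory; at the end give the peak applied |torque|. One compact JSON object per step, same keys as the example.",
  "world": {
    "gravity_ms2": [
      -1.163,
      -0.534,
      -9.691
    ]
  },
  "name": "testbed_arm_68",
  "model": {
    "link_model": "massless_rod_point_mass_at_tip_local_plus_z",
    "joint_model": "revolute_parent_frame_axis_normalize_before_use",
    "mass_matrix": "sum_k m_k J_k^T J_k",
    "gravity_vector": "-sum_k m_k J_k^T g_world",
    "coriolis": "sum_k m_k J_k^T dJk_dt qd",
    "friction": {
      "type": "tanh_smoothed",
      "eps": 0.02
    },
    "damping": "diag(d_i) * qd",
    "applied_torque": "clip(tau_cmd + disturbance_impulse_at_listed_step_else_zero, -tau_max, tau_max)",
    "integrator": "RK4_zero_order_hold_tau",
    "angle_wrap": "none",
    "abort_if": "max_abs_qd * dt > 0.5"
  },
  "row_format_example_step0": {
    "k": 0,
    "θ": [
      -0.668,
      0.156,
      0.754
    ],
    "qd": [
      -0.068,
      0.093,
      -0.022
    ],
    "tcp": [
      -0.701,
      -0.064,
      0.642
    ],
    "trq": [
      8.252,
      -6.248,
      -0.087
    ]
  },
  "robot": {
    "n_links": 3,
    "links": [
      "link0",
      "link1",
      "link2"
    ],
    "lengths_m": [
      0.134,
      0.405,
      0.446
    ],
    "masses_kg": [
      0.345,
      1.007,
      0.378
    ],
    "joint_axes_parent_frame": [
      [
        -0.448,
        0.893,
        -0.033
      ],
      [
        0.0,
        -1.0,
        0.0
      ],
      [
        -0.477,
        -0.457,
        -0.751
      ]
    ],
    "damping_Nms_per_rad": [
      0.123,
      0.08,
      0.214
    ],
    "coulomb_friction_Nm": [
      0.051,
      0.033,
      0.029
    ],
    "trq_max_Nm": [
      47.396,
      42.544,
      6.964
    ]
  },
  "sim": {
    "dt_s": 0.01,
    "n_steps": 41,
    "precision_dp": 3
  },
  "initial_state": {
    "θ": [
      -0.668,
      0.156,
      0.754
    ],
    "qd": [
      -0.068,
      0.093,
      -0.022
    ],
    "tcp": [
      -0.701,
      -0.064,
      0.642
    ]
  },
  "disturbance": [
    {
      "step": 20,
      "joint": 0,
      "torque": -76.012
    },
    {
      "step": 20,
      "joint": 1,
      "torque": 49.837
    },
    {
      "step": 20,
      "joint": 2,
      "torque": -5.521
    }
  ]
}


{"k":1,"\u03b8":[-0.669,0.157,0.754],"qd":[-0.062,0.077,-0.009],"tcp":[-0.702,-0.065,0.641],"trq":[8.165,-6.179,-0.09]}
{"k":2,"\u03b8":[-0.669,0.158,0.754],"qd":[-0.054,0.066,-0.004],"tcp":[-0.702,-0.065,0.64],"trq":[8.083,-6.114,-0.092]}
{"k":3,"\u03b8":[-0.67,0.158,0.754],"qd":[-0.046,0.057,-0.003],"tcp":[-0.703,-0.065,0.639],"trq":[8.006,-6.052,-0.093]}
{"k":4,"\u03b8":[-0.67,0.159,0.754],"qd":[-0.038,0.048,-0.002],"tcp":[-0.703,-0.065,0.639],"trq":[7.932,-5.994,-0.094]}
{"k":5,"\u03b8":[-0.67,0.159,0.754],"qd":[-0.031,0.041,-0.002],"tcp":[-0.704,-0.065,0.638],"trq":[7.864,-5.939,-0.094]}
{"k":6,"\u03b8":[-0.671,0.16,0.754],"qd":[-0.025,0.034,-0.001],"tcp":[-0.704,-0.065,0.638],"trq":[7.799,-5.887,-0.095]}
{"k":7,"\u03b8":[-0.671,0.16,0.754],"qd":[-0.019,0.027,-0.001],"tcp":[-0.704,-0.065,0.637],"trq":[7.74,-5.839,-0.095]}
{"k":8,"\u03b8":[-0.671,0.16,0.754],"qd":[-0.015,0.021,-0.0],"tcp":[-0.705,-0.065,0.637],"trq":[7.684,-5.794,-0.096]}
{"k":9,"\u03b8":[-0.671,0.16,0.754],"qd":[-0.011,0.015,-0.0],"tcp":[-0.705,-0.065,0.637],"trq":[7.634,-5.753,-0.096]}
{"k":10,"\u03b8":[-0.671,0.16,0.754],"qd":[-0.007,0.011,0.0],"tcp":[-0.705,-0.065,0.637],"trq":[7.587,-5.715,-0.096]}
{"k":11,"\u03b8":[-0.671,0.16,0.754],"qd":[-0.004,0.006,0.0],"tcp":[-0.705,-0.065,0.637],"trq":[7.545,-5.68,-0.096]}
{"k":12,"\u03b8":[-0.671,0.161,0.754],"qd":[-0.002,0.003,0.0],"tcp":[-0.705,-0.065,0.637],"trq":[7.506,-5.648,-0.096]}
{"k":13,"\u03b8":[-0.671,0.161,0.754],"qd":[0.001,-0.0,0.0],"tcp":[-0.705,-0.065,0.637],"trq":[7.471,-5.62,-0.097]}
{"k":14,"\u03b8":[-0.671,0.16,0.754],"qd":[0.003,-0.003,0.0],"tcp":[-0.705,-0.065,0.637],"trq":[7.44,-5.594,-0.097]}
{"k":15,"\u03b8":[-0.671,0.16,0.754],"qd":[0.004,-0.005,0.0],"tcp":[-0.705,-0.065,0.637],"trq":[7.411,-5.571,-0.097]}
{"k":16,"\u03b8":[-0.671,0.16,0.754],"qd":[0.006,-0.007,0.0],"tcp":[-0.705,-0.065,0.637],"trq":[7.386,-5.55,-0.097]}
{"k":17,"\u03b8":[-0.671,0.16,0.754],"qd":[0.007,-0.009,0.0],"tcp":[-0.705,-0.065,0.637],"trq":[7.362,-5.531,-0.097]}
{"k":18,"\u03b8":[-0.671,0.16,0.754],"qd":[0.008,-0.01,0.0],"tcp":[-0.705,-0.065,0.637],"trq":[7.341,-5.514,-0.098]}
{"k":19,"\u03b8":[-0.671,0.16,0.754],"qd":[0.009,-0.011,0.0],"tcp":[-0.705,-0.065,0.637],"trq":[7.323,-5.499,-0.098]}
{"k":20,"\u03b8":[-0.671,0.16,0.754],"qd":[0.009,-0.012,0.0],"tcp":[-0.705,-0.065,0.637],"trq":[-47.396,42.544,-5.619]}
{"k":21,"\u03b8":[-0.665,0.173,0.734],"qd":[1.122,2.527,-3.857],"tcp":[-0.708,-0.067,0.634],"trq":[14.386,-11.694,0.536]}
{"k":22,"\u03b8":[-0.656,0.195,0.701],"qd":[0.762,1.944,-2.817],"tcp":[-0.715,-0.072,0.628],"trq":[13.848,-11.215,0.34]}
{"k":23,"\u03b8":[-0.65,0.212,0.677],"qd":[0.493,1.476,-2.016],"tcp":[-0.721,-0.075,0.623],"trq":[13.329,-10.755,0.2]}
{"k":24,"\u03b8":[-0.646,0.225,0.66],"qd":[0.294,1.103,-1.406],"tcp":[-0.726,-0.077,0.619],"trq":[12.834,-10.318,0.1]}
{"k":25,"\u03b8":[-0.644,0.235,0.648],"qd":[0.15,0.808,-0.944],"tcp":[-0.729,-0.078,0.615],"trq":[12.364,-9.904,0.03]}
{"k":26,"\u03b8":[-0.643,0.241,0.64],"qd":[0.048,0.573,-0.597],"tcp":[-0.732,-0.079,0.611],"trq":[11.92,-9.514,-0.018]}
{"k":27,"\u03b8":[-0.642,0.246,0.636],"qd":[-0.019,0.393,-0.345],"tcp":[-0.735,-0.08,0.609],"trq":[11.498,-9.148,-0.051]}
{"k":28,"\u03b8":[-0.643,0.249,0.633],"qd":[-0.053,0.261,-0.171],"tcp":[-0.737,-0.081,0.607],"trq":[11.093,-8.804,-0.073]}
{"k":29,"\u03b8":[-0.643,0.252,0.632],"qd":[-0.073,0.156,-0.042],"tcp":[-0.738,-0.081,0.605],"trq":[10.714,-8.483,-0.089]}
{"k":30,"\u03b8":[-0.644,0.253,0.632],"qd":[-0.077,0.08,0.034],"tcp":[-0.739,-0.081,0.604],"trq":[10.359,-8.183,-0.095]}
{"k":31,"\u03b8":[-0.645,0.253,0.633],"qd":[-0.07,0.025,0.073],"tcp":[-0.74,-0.081,0.603],"trq":[10.029,-7.903,-0.095]}
{"k":32,"\u03b8":[-0.646,0.253,0.633],"qd":[-0.056,-0.014,0.094],"tcp":[-0.74,-0.081,0.602],"trq":[9.722,-7.647,-0.095]}
{"k":33,"\u03b8":[-0.646,0.253,0.634],"qd":[-0.037,-0.04,0.101],"tcp":[-0.74,-0.081,0.602],"trq":[9.438,-7.414,-0.094]}
{"k":34,"\u03b8":[-0.646,0.252,0.635],"qd":[-0.021,-0.062,0.105],"tcp":[-0.74,-0.081,0.602],"trq":[9.175,-7.199,-0.093]}
{"k":35,"\u03b8":[-0.646,0.252,0.636],"qd":[-0.008,-0.084,0.111],"tcp":[-0.74,-0.08,0.602],"trq":[8.934,-7.0,-0.092]}
{"k":36,"\u03b8":[-0.647,0.251,0.638],"qd":[0.001,-0.105,0.119],"tcp":[-0.739,-0.08,0.603],"trq":[8.716,-6.817,-0.091]}
{"k":37,"\u03b8":[-0.646,0.25,0.639],"qd":[0.006,-0.125,0.128],"tcp":[-0.739,-0.08,0.604],"trq":[8.517,-6.649,-0.09]}
{"k":38,"\u03b8":[-0.646,0.248,0.64],"qd":[0.01,-0.144,0.136],"tcp":[-0.738,-0.08,0.604],"trq":[8.336,-6.495,-0.089]}
{"k":39,"\u03b8":[-0.646,0.247,0.642],"qd":[0.013,-0.16,0.142],"tcp":[-0.737,-0.079,0.605],"trq":[8.172,-6.353,-0.087]}
{"k":40,"\u03b8":[-0.646,0.245,0.643],"qd":[0.015,-0.173,0.147],"tcp":[-0.736,-0.079,0.606],"trq":[8.023,-6.225,-0.086]}
{"k":41,"\u03b8":[-0.646,0.243,0.644],"qd":[0.016,-0.183,0.15],"tcp":[-0.735,-0.079,0.608]}
{"summary": "max |trq| (N\u00b7m): 47.396"}


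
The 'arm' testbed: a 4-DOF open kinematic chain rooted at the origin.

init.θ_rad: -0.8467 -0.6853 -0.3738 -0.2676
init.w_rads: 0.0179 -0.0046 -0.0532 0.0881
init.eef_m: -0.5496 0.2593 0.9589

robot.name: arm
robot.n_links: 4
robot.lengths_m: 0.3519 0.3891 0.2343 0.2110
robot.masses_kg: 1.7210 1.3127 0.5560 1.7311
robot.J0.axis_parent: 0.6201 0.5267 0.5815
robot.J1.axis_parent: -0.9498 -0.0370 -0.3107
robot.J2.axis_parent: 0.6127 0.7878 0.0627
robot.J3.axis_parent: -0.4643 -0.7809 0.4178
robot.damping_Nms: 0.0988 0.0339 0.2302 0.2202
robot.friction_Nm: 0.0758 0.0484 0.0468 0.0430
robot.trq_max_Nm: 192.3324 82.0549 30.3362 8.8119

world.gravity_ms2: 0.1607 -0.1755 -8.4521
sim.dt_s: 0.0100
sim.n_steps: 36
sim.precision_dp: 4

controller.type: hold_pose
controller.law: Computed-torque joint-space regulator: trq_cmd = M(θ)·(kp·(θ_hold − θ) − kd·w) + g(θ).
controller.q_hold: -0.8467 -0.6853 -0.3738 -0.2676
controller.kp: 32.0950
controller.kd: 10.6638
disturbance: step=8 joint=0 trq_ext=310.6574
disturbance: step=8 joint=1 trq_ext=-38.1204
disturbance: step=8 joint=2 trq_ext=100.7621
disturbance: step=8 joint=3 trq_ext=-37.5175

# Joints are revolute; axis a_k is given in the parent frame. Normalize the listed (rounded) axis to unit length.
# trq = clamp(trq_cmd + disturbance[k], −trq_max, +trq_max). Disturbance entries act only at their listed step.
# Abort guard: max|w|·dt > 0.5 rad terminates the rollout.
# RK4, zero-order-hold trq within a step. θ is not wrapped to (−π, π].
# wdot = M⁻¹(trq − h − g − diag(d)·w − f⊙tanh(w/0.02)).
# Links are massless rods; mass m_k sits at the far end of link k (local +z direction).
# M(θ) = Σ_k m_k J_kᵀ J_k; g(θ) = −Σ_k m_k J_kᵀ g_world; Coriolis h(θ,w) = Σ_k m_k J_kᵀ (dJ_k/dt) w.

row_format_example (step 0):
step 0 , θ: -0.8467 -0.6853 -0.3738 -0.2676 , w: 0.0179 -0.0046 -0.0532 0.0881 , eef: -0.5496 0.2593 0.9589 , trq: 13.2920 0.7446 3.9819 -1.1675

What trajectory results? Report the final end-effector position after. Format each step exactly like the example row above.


step 1 , θ: -0.8465 -0.6853 -0.3744 -0.2670 , w: 0.0142 -0.0045 -0.0599 0.0334 , eef: -0.5497 0.2594 0.9588 , trq: 13.2849 0.7443 3.9676 -1.1588
step 2 , θ: -0.8464 -0.6854 -0.3750 -0.2668 , w: 0.0101 -0.0047 -0.0496 0.0210 , eef: -0.5498 0.2595 0.9587 , trq: 13.2773 0.7442 3.9539 -1.1524
step 3 , θ: -0.8463 -0.6854 -0.3754 -0.2667 , w: 0.0065 -0.0048 -0.0359 0.0216 , eef: -0.5499 0.2595 0.9587 , trq: 13.2690 0.7441 3.9411 -1.1472
step 4 , θ: -0.8463 -0.6855 -0.3758 -0.2666 , w: 0.0035 -0.0047 -0.0238 0.0232 , eef: -0.5499 0.2596 0.9586 , trq: 13.2601 0.7440 3.9294 -1.1425
step 5 , θ: -0.8463 -0.6855 -0.3760 -0.2665 , w: 0.0014 -0.0045 -0.0144 0.0236 , eef: -0.5500 0.2596 0.9585 , trq: 13.2509 0.7441 3.9191 -1.1383
step 6 , θ: -0.8462 -0.6856 -0.3762 -0.2664 , w: -0.0000 -0.0041 -0.0085 0.0214 , eef: -0.5500 0.2596 0.9585 , trq: 13.2416 0.7444 3.9105 -1.1347
step 7 , θ: -0.8462 -0.6856 -0.3763 -0.2664 , w: -0.0008 -0.0036 -0.0048 0.0185 , eef: -0.5501 0.2597 0.9585 , trq: 13.2325 0.7447 3.9034 -1.1316
step 8 , θ: -0.8462 -0.6856 -0.3765 -0.2663 , w: -0.0013 -0.0031 -0.0020 0.0163 , eef: -0.5501 0.2597 0.9584 , trq: 192.3324 -37.3753 30.3362 -8.8119
step 9 , θ: -0.8357 -0.6798 -0.3914 -0.2645 , w: 2.0968 1.1613 -2.9177 0.4774 , eef: -0.5490 0.2596 0.9596 , trq: -6.2411 4.8564 1.0440 -0.3100
step 10 , θ: -0.8161 -0.6689 -0.4176 -0.2578 , w: 1.8346 1.0274 -2.3504 0.8127 , eef: -0.5467 0.2595 0.9617 , trq: -4.8673 4.4972 1.3001 -0.4005
step 11 , θ: -0.7989 -0.6592 -0.4390 -0.2491 , w: 1.6025 0.9071 -1.9380 0.9005 , eef: -0.5446 0.2594 0.9635 , trq: -3.5826 4.1640 1.5464 -0.4823
step 12 , θ: -0.7839 -0.6507 -0.4567 -0.2402 , w: 1.3950 0.7979 -1.6212 0.8641 , eef: -0.5425 0.2592 0.9650 , trq: -2.3811 3.8550 1.7804 -0.5582
step 13 , θ: -0.7709 -0.6432 -0.4716 -0.2320 , w: 1.2085 0.6980 -1.3661 0.7710 , eef: -0.5406 0.2590 0.9663 , trq: -1.2574 3.5686 2.0005 -0.6293
step 14 , θ: -0.7597 -0.6367 -0.4842 -0.2248 , w: 1.0404 0.6066 -1.1528 0.6578 , eef: -0.5389 0.2588 0.9673 , trq: -0.2065 3.3033 2.2061 -0.6958
step 15 , θ: -0.7500 -0.6311 -0.4948 -0.2188 , w: 0.8888 0.5229 -0.9696 0.5430 , eef: -0.5373 0.2585 0.9683 , trq: 0.7760 3.0577 2.3971 -0.7580
step 16 , θ: -0.7418 -0.6262 -0.5037 -0.2139 , w: 0.7519 0.4464 -0.8094 0.4357 , eef: -0.5358 0.2583 0.9690 , trq: 1.6946 2.8307 2.5739 -0.8158
step 17 , θ: -0.7349 -0.6221 -0.5110 -0.2100 , w: 0.6285 0.3766 -0.6678 0.3394 , eef: -0.5345 0.2580 0.9697 , trq: 2.5532 2.6208 2.7372 -0.8694
step 18 , θ: -0.7292 -0.6187 -0.5171 -0.2071 , w: 0.5172 0.3131 -0.5419 0.2549 , eef: -0.5334 0.2578 0.9703 , trq: 3.3555 2.4272 2.8875 -0.9188
step 19 , θ: -0.7246 -0.6158 -0.5219 -0.2049 , w: 0.4171 0.2553 -0.4297 0.1817 , eef: -0.5324 0.2575 0.9708 , trq: 4.1049 2.2486 3.0257 -0.9642
step 20 , θ: -0.7208 -0.6135 -0.5257 -0.2034 , w: 0.3270 0.2029 -0.3295 0.1188 , eef: -0.5316 0.2573 0.9713 , trq: 4.8047 2.0841 3.1525 -1.0057
step 21 , θ: -0.7180 -0.6117 -0.5286 -0.2025 , w: 0.2462 0.1556 -0.2401 0.0651 , eef: -0.5310 0.2571 0.9716 , trq: 5.4579 1.9328 3.2686 -1.0436
step 22 , θ: -0.7159 -0.6104 -0.5306 -0.2021 , w: 0.1737 0.1129 -0.1587 0.0231 , eef: -0.5304 0.2569 0.9720 , trq: 6.0673 1.7938 3.3749 -1.0782
step 23 , θ: -0.7145 -0.6095 -0.5318 -0.2019 , w: 0.1084 0.0745 -0.0728 0.0193 , eef: -0.5300 0.2568 0.9722 , trq: 6.6356 1.6663 3.4720 -1.1116
step 24 , θ: -0.7137 -0.6089 -0.5322 -0.2019 , w: 0.0504 0.0401 0.0019 0.0152 , eef: -0.5297 0.2566 0.9725 , trq: 7.1654 1.5496 3.5612 -1.1424
step 25 , θ: -0.7134 -0.6086 -0.5320 -0.2020 , w: 0.0019 0.0101 0.0469 -0.0189 , eef: -0.5296 0.2565 0.9726 , trq: 7.6570 1.4419 3.6501 -1.1716
step 26 , θ: -0.7136 -0.6087 -0.5313 -0.2022 , w: -0.0383 -0.0144 0.0917 -0.0225 , eef: -0.5295 0.2564 0.9728 , trq: 8.1032 1.3387 3.7336 -1.2011
step 27 , θ: -0.7141 -0.6089 -0.5302 -0.2025 , w: -0.0730 -0.0353 0.1296 -0.0254 , eef: -0.5295 0.2564 0.9728 , trq: 8.5152 1.2406 3.8100 -1.2281
step 28 , θ: -0.7150 -0.6093 -0.5287 -0.2027 , w: -0.1034 -0.0537 0.1618 -0.0289 , eef: -0.5296 0.2563 0.9729 , trq: 8.8982 1.1502 3.8797 -1.2526
step 29 , θ: -0.7162 -0.6100 -0.5270 -0.2031 , w: -0.1300 -0.0699 0.1892 -0.0327 , eef: -0.5297 0.2563 0.9729 , trq: 9.2541 1.0677 3.9432 -1.2748
step 30 , θ: -0.7176 -0.6107 -0.5250 -0.2034 , w: -0.1532 -0.0841 0.2123 -0.0366 , eef: -0.5300 0.2564 0.9728 , trq: 9.5845 0.9925 4.0008 -1.2948
step 31 , θ: -0.7192 -0.6116 -0.5227 -0.2038 , w: -0.1733 -0.0965 0.2316 -0.0404 , eef: -0.5302 0.2564 0.9728 , trq: 9.8911 0.9242 4.0530 -1.3128
step 32 , θ: -0.7211 -0.6127 -0.5203 -0.2042 , w: -0.1906 -0.1072 0.2477 -0.0442 , eef: -0.5305 0.2565 0.9727 , trq: 10.1754 0.8622 4.1002 -1.3289
step 33 , θ: -0.7230 -0.6138 -0.5178 -0.2047 , w: -0.2054 -0.1164 0.2608 -0.0477 , eef: -0.5309 0.2566 0.9725 , trq: 10.4389 0.8061 4.1427 -1.3433
step 34 , θ: -0.7252 -0.6150 -0.5151 -0.2052 , w: -0.2178 -0.1243 0.2713 -0.0509 , eef: -0.5313 0.2566 0.9724 , trq: 10.6828 0.7555 4.1809 -1.3560
step 35 , θ: -0.7274 -0.6163 -0.5124 -0.2057 , w: -0.2282 -0.1309 0.2796 -0.0537 , eef: -0.5317 0.2568 0.9722 , trq: 10.9085 0.7099 4.2149 -1.3672
step 36 , θ: -0.7297 -0.6176 -0.5096 -0.2062 , w: -0.2367 -0.1363 0.2860 -0.0561 , eef: -0.5321 0.2569 0.9720
final eef position (m): -0.5321 0.2569 0.9720


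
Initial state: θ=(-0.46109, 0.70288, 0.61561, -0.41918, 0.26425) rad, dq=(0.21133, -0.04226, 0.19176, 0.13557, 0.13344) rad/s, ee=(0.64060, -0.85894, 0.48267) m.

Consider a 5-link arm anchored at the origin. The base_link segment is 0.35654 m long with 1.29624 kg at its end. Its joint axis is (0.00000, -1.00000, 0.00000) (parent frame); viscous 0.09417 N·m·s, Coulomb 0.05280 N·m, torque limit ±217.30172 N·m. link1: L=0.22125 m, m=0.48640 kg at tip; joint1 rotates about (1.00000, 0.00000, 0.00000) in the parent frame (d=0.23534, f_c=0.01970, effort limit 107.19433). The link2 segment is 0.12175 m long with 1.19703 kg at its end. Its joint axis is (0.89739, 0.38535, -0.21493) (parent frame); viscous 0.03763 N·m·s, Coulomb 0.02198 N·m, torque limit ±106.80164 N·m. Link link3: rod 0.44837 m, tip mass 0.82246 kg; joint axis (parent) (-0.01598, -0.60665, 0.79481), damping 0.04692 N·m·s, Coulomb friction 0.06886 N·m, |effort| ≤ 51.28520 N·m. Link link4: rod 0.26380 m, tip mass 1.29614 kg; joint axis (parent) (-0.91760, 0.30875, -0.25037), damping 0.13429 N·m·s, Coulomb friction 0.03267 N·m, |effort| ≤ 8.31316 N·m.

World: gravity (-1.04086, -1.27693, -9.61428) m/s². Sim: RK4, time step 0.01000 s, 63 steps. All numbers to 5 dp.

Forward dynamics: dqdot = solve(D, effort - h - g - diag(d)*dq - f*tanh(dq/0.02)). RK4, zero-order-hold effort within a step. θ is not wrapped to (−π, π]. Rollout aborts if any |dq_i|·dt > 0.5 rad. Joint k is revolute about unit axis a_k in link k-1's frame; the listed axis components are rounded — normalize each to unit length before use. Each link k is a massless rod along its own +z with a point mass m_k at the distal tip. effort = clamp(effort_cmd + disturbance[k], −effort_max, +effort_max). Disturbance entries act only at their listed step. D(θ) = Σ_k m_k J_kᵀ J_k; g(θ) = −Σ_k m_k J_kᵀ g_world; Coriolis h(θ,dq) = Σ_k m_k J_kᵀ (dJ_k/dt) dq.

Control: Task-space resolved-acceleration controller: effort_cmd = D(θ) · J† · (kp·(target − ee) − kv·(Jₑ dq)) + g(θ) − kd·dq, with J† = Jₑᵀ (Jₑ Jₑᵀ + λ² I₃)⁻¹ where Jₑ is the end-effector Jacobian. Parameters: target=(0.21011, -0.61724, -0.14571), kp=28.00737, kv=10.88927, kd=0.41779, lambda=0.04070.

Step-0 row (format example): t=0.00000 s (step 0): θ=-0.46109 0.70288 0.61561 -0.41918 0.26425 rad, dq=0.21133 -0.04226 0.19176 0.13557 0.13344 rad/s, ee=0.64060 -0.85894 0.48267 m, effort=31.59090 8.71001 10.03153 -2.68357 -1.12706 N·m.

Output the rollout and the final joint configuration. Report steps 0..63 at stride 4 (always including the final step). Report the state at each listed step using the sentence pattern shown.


t=0.04000 s (step 4): θ=-0.42812 0.69721 0.64624 -0.44676 0.27914 rad, dq=1.33426 -0.19493 1.21569 -1.35445 0.52095 rad/s, ee=0.62786 -0.85510 0.47271 m, effort=23.53774 -2.25286 -0.13691 1.02525 -0.34700 N·m.
t=0.08000 s (step 8): θ=-0.36221 0.69018 0.70507 -0.51429 0.30005 rad, dq=1.88784 -0.13329 1.66726 -1.88499 0.47574 rad/s, ee=0.60319 -0.84516 0.44420 m, effort=15.83094 -9.50614 -6.62343 2.99973 0.38078 N·m.
t=0.12000 s (step 12): θ=-0.28210 0.68764 0.77650 -0.58802 0.31468 rad, dq=2.07742 0.01338 1.88273 -1.72032 0.23547 rad/s, ee=0.57128 -0.83115 0.40579 m, effort=10.21274 -14.06347 -10.80171 4.12398 0.96382 N·m.
t=0.16000 s (step 16): θ=-0.19863 0.69139 0.85444 -0.64713 0.31801 rad, dq=2.07647 0.17518 2.00717 -1.19219 -0.05727 rad/s, ee=0.53629 -0.81479 0.36282 m, effort=6.67567 -16.75014 -13.41986 4.70300 1.43131 N·m.
t=0.20000 s (step 20): θ=-0.11711 0.70182 0.93562 -0.68237 0.31016 rad, dq=1.99312 0.34463 2.03497 -0.57638 -0.34106 rad/s, ee=0.50154 -0.79741 0.31849 m, effort=4.66654 -18.22358 -14.93819 4.86735 1.83082 N·m.
t=0.24000 s (step 24): θ=-0.03960 0.71867 1.01605 -0.69406 0.29112 rad, dq=1.88065 0.49179 1.97738 -0.01998 -0.60043 rad/s, ee=0.46907 -0.77994 0.27466 m, effort=3.52349 -18.94062 -15.70047 4.69623 2.20285 N·m.
t=0.28000 s (step 28): θ=0.03344 0.74103 1.09142 -0.68783 0.26092 rad, dq=1.76996 0.61337 1.80327 0.34228 -0.87012 rad/s, ee=0.43990 -0.76282 0.23241 m, effort=2.86504 -19.19336 -15.94857 4.35354 2.54853 N·m.
t=0.32000 s (step 32): θ=0.10193 0.76699 1.16052 -0.66701 0.22363 rad, dq=1.65470 0.67681 1.65108 0.68845 -0.97678 rad/s, ee=0.41430 -0.74614 0.19261 m, effort=2.24405 -19.03765 -15.80615 3.77853 2.79515 N·m.
t=0.36000 s (step 36): θ=0.16583 0.79465 1.22321 -0.63411 0.18368 rad, dq=1.54061 0.69957 1.48376 0.94449 -1.00799 rad/s, ee=0.39206 -0.73007 0.15582 m, effort=1.63865 -18.64236 -15.40435 3.08280 2.98281 N·m.
t=0.40000 s (step 40): θ=0.22519 0.82250 1.27908 -0.59277 0.14356 rad, dq=1.42785 0.68750 1.31149 1.11276 -0.98833 rad/s, ee=0.37279 -0.71483 0.12231 m, effort=1.01373 -18.08239 -14.82954 2.33297 3.11442 N·m.
t=0.44000 s (step 44): θ=0.28005 0.84929 1.32814 -0.54623 0.10494 rad, dq=1.31520 0.64800 1.14522 1.20689 -0.93505 rad/s, ee=0.35608 -0.70059 0.09217 m, effort=0.37663 -17.40970 -14.14700 1.57889 3.19311 N·m.
t=0.48000 s (step 48): θ=0.33039 0.87410 1.37081 -0.49714 0.06889 rad, dq=1.20189 0.58998 0.99171 1.24222 -0.86182 rad/s, ee=0.34152 -0.68752 0.06532 m, effort=-0.24509 -16.66868 -13.40904 0.85677 3.22504 N·m.
t=0.52000 s (step 52): θ=0.37619 0.89636 1.40764 -0.44755 0.03600 rad, dq=1.08831 0.52228 0.85403 1.23344 -0.77883 rad/s, ee=0.32875 -0.67571 0.04158 m, effort=-0.82417 -15.89947 -12.65796 0.19018 3.21857 N·m.
t=0.56000 s (step 56): θ=0.41746 0.91585 1.43931 -0.39898 0.00651 rad, dq=0.97577 0.45229 0.73271 1.19348 -0.69334 rad/s, ee=0.31747 -0.66524 0.02070 m, effort=-1.34271 -15.13680 -11.92661 -0.40811 3.18291 N·m.
t=0.60000 s (step 60): θ=0.45428 0.93259 1.46643 -0.35244 -0.01960 rad, dq=0.86606 0.38531 0.62691 1.13298 -0.61014 rad/s, ee=0.30743 -0.65609 0.00236 m, effort=-1.79316 -14.40804 -11.23851 -0.93360 3.12686 N·m.
t=0.63000 s (step 63): θ=0.47906 0.94344 1.48416 -0.31927 -0.03704 rad, dq=0.78671 0.33902 0.55688 1.07919 -0.55106 rad/s, ee=0.30060 -0.65006 -0.00989 m.
final θ (rad): 0.47906 0.94344 1.48416 -0.31927 -0.03704


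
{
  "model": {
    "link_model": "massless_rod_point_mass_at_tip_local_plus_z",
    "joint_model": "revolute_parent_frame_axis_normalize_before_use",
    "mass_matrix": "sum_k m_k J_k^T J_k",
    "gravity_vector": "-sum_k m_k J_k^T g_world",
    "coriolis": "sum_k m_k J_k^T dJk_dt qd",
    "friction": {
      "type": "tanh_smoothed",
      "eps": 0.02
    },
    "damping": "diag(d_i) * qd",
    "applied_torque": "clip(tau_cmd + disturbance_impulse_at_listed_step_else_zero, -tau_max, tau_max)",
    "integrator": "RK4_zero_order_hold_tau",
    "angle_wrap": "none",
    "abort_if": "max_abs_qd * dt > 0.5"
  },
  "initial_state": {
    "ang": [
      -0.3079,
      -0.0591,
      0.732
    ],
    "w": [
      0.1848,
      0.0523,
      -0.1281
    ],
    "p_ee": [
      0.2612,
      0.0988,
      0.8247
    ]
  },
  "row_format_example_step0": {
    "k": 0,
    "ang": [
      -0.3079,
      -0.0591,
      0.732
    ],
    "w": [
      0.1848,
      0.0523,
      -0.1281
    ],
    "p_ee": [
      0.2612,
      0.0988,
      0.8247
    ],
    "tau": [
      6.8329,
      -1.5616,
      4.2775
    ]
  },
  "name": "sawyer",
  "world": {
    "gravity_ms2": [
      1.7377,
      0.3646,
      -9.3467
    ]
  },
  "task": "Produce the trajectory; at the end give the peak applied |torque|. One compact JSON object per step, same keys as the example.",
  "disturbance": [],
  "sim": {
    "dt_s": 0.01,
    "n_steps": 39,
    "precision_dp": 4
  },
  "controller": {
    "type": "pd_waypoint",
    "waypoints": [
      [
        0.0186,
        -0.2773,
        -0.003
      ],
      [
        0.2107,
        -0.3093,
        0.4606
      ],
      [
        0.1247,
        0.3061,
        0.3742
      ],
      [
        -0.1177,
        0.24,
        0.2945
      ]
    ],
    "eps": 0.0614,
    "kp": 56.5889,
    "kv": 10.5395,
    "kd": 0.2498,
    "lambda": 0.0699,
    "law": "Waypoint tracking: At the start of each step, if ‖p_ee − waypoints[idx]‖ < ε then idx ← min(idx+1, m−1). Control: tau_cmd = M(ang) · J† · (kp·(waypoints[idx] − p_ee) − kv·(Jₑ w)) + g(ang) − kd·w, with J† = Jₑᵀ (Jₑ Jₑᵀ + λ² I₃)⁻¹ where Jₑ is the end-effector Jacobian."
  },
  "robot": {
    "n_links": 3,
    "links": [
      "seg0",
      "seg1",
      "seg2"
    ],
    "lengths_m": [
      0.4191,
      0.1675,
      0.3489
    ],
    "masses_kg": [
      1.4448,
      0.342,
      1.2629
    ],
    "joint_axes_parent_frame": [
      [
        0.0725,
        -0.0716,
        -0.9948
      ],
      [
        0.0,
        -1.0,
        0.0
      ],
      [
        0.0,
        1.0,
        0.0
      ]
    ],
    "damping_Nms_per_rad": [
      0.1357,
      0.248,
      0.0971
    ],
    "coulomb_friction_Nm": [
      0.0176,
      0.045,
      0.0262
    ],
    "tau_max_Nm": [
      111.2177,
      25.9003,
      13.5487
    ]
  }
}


{"k":1,"ang":[-0.3036,-0.0504,0.7447],"w":[0.6749,1.6205,2.5723],"p_ee":[0.2609,0.0972,0.8239],"tau":[6.094,-1.214,2.9658]}
{"k":2,"ang":[-0.2946,-0.0304,0.7778],"w":[1.1283,2.3323,3.9949],"p_ee":[0.261,0.0942,0.821],"tau":[5.4343,-0.7918,2.2249]}
{"k":3,"ang":[-0.2813,-0.0054,0.822],"w":[1.533,2.647,4.813],"p_ee":[0.2617,0.09,0.8165],"tau":[4.86,-0.3821,1.7743]}
{"k":4,"ang":[-0.2642,0.0218,0.8729],"w":[1.8863,2.7788,5.3454],"p_ee":[0.263,0.0846,0.8107],"tau":[4.3664,-0.0149,1.4757]}
{"k":5,"ang":[-0.2438,0.0499,0.9284],"w":[2.1898,2.8193,5.7313],"p_ee":[0.2648,0.0783,0.8038],"tau":[3.9448,0.3055,1.2601]}
{"k":6,"ang":[-0.2206,0.078,0.9873],"w":[2.4473,2.8057,6.0302],"p_ee":[0.2671,0.0711,0.7957],"tau":[3.5852,0.5838,1.0906]}
{"k":7,"ang":[-0.195,0.1059,1.0488],"w":[2.6635,2.7526,6.2673],"p_ee":[0.2696,0.0632,0.7864],"tau":[3.2784,0.8274,0.945]}
{"k":8,"ang":[-0.1675,0.133,1.1125],"w":[2.8432,2.6645,6.4534],"p_ee":[0.2722,0.0545,0.776],"tau":[3.0156,1.0438,0.8093]}
{"k":9,"ang":[-0.1383,0.1591,1.1778],"w":[2.9912,2.5423,6.5927],"p_ee":[0.275,0.0453,0.7645],"tau":[2.7892,1.2397,0.6735]}
{"k":10,"ang":[-0.1078,0.1838,1.2442],"w":[3.1119,2.3847,6.6871],"p_ee":[0.2777,0.0355,0.7519],"tau":[2.5925,1.4209,0.531]}
{"k":11,"ang":[-0.0762,0.2067,1.3114],"w":[3.2092,2.1901,6.7369],"p_ee":[0.2804,0.0252,0.7382],"tau":[2.4196,1.5922,0.3776]}
{"k":12,"ang":[-0.0437,0.2274,1.3788],"w":[3.2869,1.9566,6.7421],"p_ee":[0.2828,0.0145,0.7235],"tau":[2.2654,1.7575,0.2105]}
{"k":13,"ang":[-0.0105,0.2457,1.446],"w":[3.3483,1.6827,6.7029],"p_ee":[0.285,0.0035,0.7077],"tau":[2.1254,1.92,0.029]}
{"k":14,"ang":[0.0232,0.261,1.5127],"w":[3.3962,1.3669,6.619],"p_ee":[0.2868,-0.0078,0.6908],"tau":[1.9957,2.0823,-0.1668]}
{"k":15,"ang":[0.0574,0.2729,1.5782],"w":[3.4332,1.0087,6.4906],"p_ee":[0.2882,-0.0193,0.6731],"tau":[1.8727,2.2465,-0.3755]}
{"k":16,"ang":[0.0918,0.281,1.6423],"w":[3.4617,0.6079,6.3182],"p_ee":[0.2891,-0.031,0.6544],"tau":[1.7535,2.4138,-0.5951]}
{"k":17,"ang":[0.1265,0.2849,1.7044],"w":[3.4838,0.1659,6.1024],"p_ee":[0.2894,-0.0428,0.6349],"tau":[1.6353,2.5854,-0.823]}
{"k":18,"ang":[0.1615,0.2842,1.7642],"w":[3.5004,-0.2979,5.86],"p_ee":[0.289,-0.0546,0.6146],"tau":[1.516,2.751,-1.0595]}
{"k":19,"ang":[0.1965,0.2788,1.8214],"w":[3.5148,-0.7963,5.5765],"p_ee":[0.2878,-0.0664,0.5936],"tau":[1.3927,2.9217,-1.2988]}
{"k":20,"ang":[0.2317,0.2682,1.8756],"w":[3.5287,-1.3261,5.2524],"p_ee":[0.2858,-0.0779,0.5721],"tau":[1.2641,3.0986,-1.5373]}
{"k":21,"ang":[0.2671,0.2522,1.9263],"w":[3.5432,-1.8779,4.8924],"p_ee":[0.2828,-0.0893,0.5501],"tau":[1.1293,3.2802,-1.7725]}
{"k":22,"ang":[0.3026,0.2306,1.9733],"w":[3.5594,-2.4401,4.5024],"p_ee":[0.2788,-0.1002,0.5277],"tau":[0.988,3.4644,-2.0025]}
{"k":23,"ang":[0.3383,0.2034,2.0163],"w":[3.5783,-2.9998,4.0888],"p_ee":[0.2738,-0.1107,0.5052],"tau":[0.8402,3.649,-2.2252]}
{"k":24,"ang":[0.3742,0.1706,2.055],"w":[3.6007,-3.5423,3.6591],"p_ee":[0.2677,-0.1207,0.4826],"tau":[0.6867,3.8312,-2.4391]}
{"k":25,"ang":[0.4103,0.1326,2.0894],"w":[3.627,-4.0526,3.2211],"p_ee":[0.2605,-0.13,0.4602],"tau":[0.5289,4.008,-2.6428]}
{"k":26,"ang":[0.4467,0.0898,2.1194],"w":[3.6572,-4.5163,2.7831],"p_ee":[0.2523,-0.1386,0.4381],"tau":[0.3689,4.1763,-2.8348]}
{"k":27,"ang":[0.4834,0.0425,2.1451],"w":[3.6911,-4.9205,2.353],"p_ee":[0.2431,-0.1464,0.4164],"tau":[0.2093,4.333,-3.0138]}
{"k":28,"ang":[0.5205,-0.0084,2.1665],"w":[3.7278,-5.2549,1.9377],"p_ee":[0.233,-0.1533,0.3954],"tau":[0.053,4.475,-3.1779]}
{"k":29,"ang":[0.558,-0.0623,2.1839],"w":[3.7658,-5.5125,1.5435],"p_ee":[0.2221,-0.1593,0.3752],"tau":[-0.0967,4.5994,-3.3251]}
{"k":30,"ang":[0.5958,-0.1184,2.1975],"w":[3.8033,-5.6901,1.1751],"p_ee":[0.2105,-0.1644,0.3559],"tau":[-0.2366,4.7038,-3.4534]}
{"k":31,"ang":[0.634,-0.1758,2.2075],"w":[3.8376,-5.788,0.8358],"p_ee":[0.1985,-0.1685,0.3377],"tau":[-0.364,4.7863,-3.5607]}
{"k":32,"ang":[0.6725,-0.2339,2.2143],"w":[3.8658,-5.81,0.5274],"p_ee":[0.1862,-0.1719,0.3206],"tau":[-0.4764,4.8458,-3.6451]}
{"k":33,"ang":[0.7113,-0.2918,2.2181],"w":[3.8846,-5.7624,0.2505],"p_ee":[0.1738,-0.1744,0.3046],"tau":[-0.5719,4.8817,-3.7052]}
{"k":34,"ang":[0.7501,-0.3489,2.2194],"w":[3.8907,-5.6532,0.0053],"p_ee":[0.1614,-0.1761,0.2899],"tau":[-0.6493,4.894,-3.7405]}
{"k":35,"ang":[0.789,-0.4046,2.2184],"w":[3.8805,-5.484,-0.201],"p_ee":[0.1492,-0.1772,0.2763],"tau":[-0.7082,4.8824,-3.7571]}
{"k":36,"ang":[0.8277,-0.4585,2.2155],"w":[3.8524,-5.2765,-0.3813],"p_ee":[0.1374,-0.1777,0.2638],"tau":[-0.7491,4.8506,-3.7488]}
{"k":37,"ang":[0.866,-0.5101,2.2108],"w":[3.8044,-5.0413,-0.539],"p_ee":[0.126,-0.1778,0.2524],"tau":[-0.7726,4.8004,-3.716]}
{"k":38,"ang":[0.9037,-0.5593,2.2047],"w":[3.7352,-4.7875,-0.6761],"p_ee":[0.1152,-0.1775,0.2421],"tau":[-0.78,4.7338,-3.6605]}
{"k":39,"ang":[0.9406,-0.6058,2.1974],"w":[3.6446,-4.5233,-0.7953],"p_ee":[0.105,-0.1769,0.2327]}
{"summary": "max |tau| (N\u00b7m): 6.8329"}


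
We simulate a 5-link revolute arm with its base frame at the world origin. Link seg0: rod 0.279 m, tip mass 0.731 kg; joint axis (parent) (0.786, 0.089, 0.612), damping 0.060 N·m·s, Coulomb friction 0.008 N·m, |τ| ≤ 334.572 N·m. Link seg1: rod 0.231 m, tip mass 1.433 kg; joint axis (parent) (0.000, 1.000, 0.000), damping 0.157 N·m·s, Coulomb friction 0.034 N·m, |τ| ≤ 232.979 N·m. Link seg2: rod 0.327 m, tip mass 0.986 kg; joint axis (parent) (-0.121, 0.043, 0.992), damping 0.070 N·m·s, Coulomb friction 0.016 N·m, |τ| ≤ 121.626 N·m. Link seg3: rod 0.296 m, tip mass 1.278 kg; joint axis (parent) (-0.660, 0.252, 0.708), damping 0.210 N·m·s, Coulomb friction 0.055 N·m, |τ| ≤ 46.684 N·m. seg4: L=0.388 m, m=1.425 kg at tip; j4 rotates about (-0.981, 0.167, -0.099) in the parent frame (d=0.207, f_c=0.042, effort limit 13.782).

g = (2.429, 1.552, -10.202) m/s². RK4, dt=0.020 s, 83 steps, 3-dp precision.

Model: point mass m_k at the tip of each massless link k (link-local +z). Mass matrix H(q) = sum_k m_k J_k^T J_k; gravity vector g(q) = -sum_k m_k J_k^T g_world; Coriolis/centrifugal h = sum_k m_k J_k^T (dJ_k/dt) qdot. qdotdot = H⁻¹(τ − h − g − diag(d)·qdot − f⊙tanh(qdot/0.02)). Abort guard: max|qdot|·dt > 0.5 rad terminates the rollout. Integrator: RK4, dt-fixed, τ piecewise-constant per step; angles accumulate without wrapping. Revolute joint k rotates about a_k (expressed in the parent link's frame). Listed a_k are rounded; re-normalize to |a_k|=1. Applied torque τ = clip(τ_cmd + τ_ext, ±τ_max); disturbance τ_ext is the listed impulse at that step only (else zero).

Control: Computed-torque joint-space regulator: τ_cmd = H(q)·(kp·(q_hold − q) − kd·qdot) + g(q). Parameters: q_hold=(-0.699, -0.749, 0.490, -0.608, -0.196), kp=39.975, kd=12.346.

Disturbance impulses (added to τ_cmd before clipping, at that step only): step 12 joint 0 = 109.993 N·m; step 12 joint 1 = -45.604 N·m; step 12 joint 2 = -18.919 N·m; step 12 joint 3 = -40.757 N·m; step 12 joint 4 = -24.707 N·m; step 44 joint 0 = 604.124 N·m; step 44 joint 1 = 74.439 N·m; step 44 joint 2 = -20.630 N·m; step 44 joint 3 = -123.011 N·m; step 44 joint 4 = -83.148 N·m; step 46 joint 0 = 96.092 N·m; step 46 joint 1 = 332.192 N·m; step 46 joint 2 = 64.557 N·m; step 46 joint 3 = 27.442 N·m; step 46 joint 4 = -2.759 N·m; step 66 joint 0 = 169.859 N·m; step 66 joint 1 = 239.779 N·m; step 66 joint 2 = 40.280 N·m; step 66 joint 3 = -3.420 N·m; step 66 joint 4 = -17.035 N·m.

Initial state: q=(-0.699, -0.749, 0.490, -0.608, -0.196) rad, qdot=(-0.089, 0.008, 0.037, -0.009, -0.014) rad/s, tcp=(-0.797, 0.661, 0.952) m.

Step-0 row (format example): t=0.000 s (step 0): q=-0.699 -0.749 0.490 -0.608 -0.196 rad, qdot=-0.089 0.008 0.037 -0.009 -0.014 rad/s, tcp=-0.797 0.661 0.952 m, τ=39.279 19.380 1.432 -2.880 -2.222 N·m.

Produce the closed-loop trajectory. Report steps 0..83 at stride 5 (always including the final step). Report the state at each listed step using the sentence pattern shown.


t=0.100 s (step 5): q=-0.703 -0.748 0.491 -0.607 -0.197 rad, qdot=-0.014 0.002 0.005 -0.005 0.005 rad/s, tcp=-0.795 0.666 0.950 m, τ=35.720 19.533 1.679 -2.092 -1.739 N·m.
t=0.200 s (step 10): q=-0.703 -0.748 0.490 -0.607 -0.198 rad, qdot=0.008 -0.001 0.002 -0.006 0.006 rad/s, tcp=-0.795 0.666 0.950 m, τ=34.341 19.591 1.773 -1.780 -1.542 N·m.
t=0.300 s (step 15): q=-0.709 -0.739 0.535 -0.918 0.083 rad, qdot=0.069 0.157 -0.608 -2.166 2.014 rad/s, tcp=-0.808 0.644 0.942 m, τ=14.995 26.823 5.916 5.518 1.864 N·m.
t=0.400 s (step 20): q=-0.702 -0.734 0.493 -0.951 0.112 rad, qdot=0.032 -0.005 -0.144 0.321 -0.298 rad/s, tcp=-0.818 0.628 0.937 m, τ=27.332 21.869 4.114 1.838 0.145 N·m.
t=0.500 s (step 25): q=-0.701 -0.736 0.492 -0.913 0.080 rad, qdot=-0.015 -0.015 0.059 0.397 -0.320 rad/s, tcp=-0.817 0.632 0.939 m, τ=31.854 19.989 3.254 0.268 -0.805 N·m.
t=0.600 s (step 30): q=-0.703 -0.737 0.500 -0.876 0.050 rad, qdot=-0.022 -0.013 0.091 0.341 -0.269 rad/s, tcp=-0.813 0.641 0.941 m, τ=33.429 19.353 2.818 -0.447 -1.205 N·m.
t=0.700 s (step 35): q=-0.705 -0.738 0.508 -0.846 0.026 rad, qdot=-0.018 -0.012 0.081 0.275 -0.226 rad/s, tcp=-0.808 0.649 0.943 m, τ=33.907 19.214 2.583 -0.787 -1.367 N·m.
t=0.800 s (step 40): q=-0.707 -0.739 0.515 -0.821 0.005 rad, qdot=-0.012 -0.011 0.060 0.220 -0.191 rad/s, tcp=-0.805 0.654 0.945 m, τ=33.991 19.244 2.449 -0.962 -1.431 N·m.
t=0.900 s (step 45): q=-0.697 -0.698 0.350 -0.847 0.090 rad, qdot=1.205 4.645 -19.088 -4.619 9.705 rad/s, tcp=-0.809 0.655 0.946 m, τ=-43.504 0.340 6.895 11.144 3.059 N·m.
t=1.000 s (step 50): q=-0.652 -0.473 0.040 -0.950 -0.125 rad, qdot=0.019 0.579 1.563 0.540 -3.089 rad/s, tcp=-0.770 0.527 1.007 m, τ=-3.745 -17.962 -5.463 1.730 4.255 N·m.
t=1.100 s (step 55): q=-0.657 -0.480 0.185 -0.920 -0.244 rad, qdot=-0.098 -0.488 1.349 0.313 -0.159 rad/s, tcp=-0.744 0.486 1.033 m, τ=17.871 6.130 1.738 3.962 3.098 N·m.
t=1.200 s (step 60): q=-0.668 -0.542 0.305 -0.872 -0.239 rad, qdot=-0.100 -0.683 1.051 0.603 0.138 rad/s, tcp=-0.746 0.503 1.036 m, τ=26.939 14.216 3.412 2.902 1.548 N·m.
t=1.300 s (step 65): q=-0.677 -0.606 0.395 -0.812 -0.222 rad, qdot=-0.081 -0.583 0.764 0.576 0.172 rad/s, tcp=-0.755 0.539 1.027 m, τ=31.807 17.468 3.346 1.197 0.208 N·m.
t=1.400 s (step 70): q=-0.675 -0.514 0.290 -0.914 -0.146 rad, qdot=0.056 0.599 -0.901 -0.090 0.031 rad/s, tcp=-0.727 0.532 1.051 m, τ=12.730 -9.861 -1.753 0.670 1.305 N·m.
t=1.500 s (step 75): q=-0.677 -0.518 0.280 -0.885 -0.144 rad, qdot=-0.058 -0.436 0.421 0.491 0.036 rad/s, tcp=-0.725 0.545 1.052 m, τ=27.058 9.610 2.611 1.843 0.802 N·m.
t=1.600 s (step 80): q=-0.683 -0.573 0.339 -0.833 -0.141 rad, qdot=-0.064 -0.592 0.681 0.526 0.020 rad/s, tcp=-0.739 0.570 1.037 m, τ=31.702 16.578 3.490 1.414 0.195 N·m.
t=1.660 s (step 83): q=-0.687 -0.607 0.379 -0.803 -0.140 rad, qdot=-0.056 -0.545 0.640 0.472 0.013 rad/s, tcp=-0.749 0.586 1.026 m.


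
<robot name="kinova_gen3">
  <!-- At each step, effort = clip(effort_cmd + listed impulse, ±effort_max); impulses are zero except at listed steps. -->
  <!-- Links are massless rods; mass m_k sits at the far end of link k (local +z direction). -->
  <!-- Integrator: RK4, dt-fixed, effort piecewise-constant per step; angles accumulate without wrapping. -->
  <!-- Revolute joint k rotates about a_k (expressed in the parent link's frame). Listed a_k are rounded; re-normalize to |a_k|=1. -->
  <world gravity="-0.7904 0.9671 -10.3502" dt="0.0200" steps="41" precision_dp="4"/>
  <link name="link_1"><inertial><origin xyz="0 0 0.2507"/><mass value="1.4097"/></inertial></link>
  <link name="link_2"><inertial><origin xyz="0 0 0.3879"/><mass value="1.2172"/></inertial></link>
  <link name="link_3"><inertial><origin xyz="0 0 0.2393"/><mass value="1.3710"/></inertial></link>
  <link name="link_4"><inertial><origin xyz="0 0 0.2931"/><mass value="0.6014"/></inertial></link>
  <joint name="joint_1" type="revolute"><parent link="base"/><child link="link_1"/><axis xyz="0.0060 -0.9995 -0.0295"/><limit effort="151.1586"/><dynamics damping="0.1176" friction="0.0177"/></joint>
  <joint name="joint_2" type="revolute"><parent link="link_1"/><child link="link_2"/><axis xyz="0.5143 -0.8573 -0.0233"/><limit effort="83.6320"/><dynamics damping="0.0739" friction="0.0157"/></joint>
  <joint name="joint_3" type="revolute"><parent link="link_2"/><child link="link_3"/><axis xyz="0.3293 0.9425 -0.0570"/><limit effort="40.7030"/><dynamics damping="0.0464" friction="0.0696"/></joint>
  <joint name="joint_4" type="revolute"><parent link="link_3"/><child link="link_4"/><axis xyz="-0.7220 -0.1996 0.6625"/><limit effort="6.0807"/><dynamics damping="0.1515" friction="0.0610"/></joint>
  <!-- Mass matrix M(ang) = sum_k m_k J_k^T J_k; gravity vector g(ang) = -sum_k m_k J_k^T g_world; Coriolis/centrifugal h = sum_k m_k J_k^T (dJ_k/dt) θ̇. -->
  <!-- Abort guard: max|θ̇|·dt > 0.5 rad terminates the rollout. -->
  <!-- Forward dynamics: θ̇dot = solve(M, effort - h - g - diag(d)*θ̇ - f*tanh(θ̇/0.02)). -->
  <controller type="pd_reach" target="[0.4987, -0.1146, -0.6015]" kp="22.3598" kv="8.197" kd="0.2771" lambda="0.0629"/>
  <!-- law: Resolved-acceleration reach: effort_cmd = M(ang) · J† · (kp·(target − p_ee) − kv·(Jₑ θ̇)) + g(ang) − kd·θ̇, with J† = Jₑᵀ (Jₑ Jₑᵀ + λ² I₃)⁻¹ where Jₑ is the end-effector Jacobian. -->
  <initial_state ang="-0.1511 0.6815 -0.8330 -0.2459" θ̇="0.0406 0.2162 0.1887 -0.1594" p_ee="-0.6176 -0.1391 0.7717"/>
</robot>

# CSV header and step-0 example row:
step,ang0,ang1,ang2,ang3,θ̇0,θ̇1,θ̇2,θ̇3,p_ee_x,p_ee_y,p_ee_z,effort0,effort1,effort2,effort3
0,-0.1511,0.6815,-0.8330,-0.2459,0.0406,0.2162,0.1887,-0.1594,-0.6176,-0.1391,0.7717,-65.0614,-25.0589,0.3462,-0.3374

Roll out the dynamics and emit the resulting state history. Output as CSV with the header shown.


step,ang0,ang1,ang2,ang3,θ̇0,θ̇1,θ̇2,θ̇3,p_ee_x,p_ee_y,p_ee_z,effort0,effort1,effort2,effort3
1,-0.1693,0.7006,-0.8476,-0.2535,-1.8621,1.7044,-1.6117,-0.5968,-0.6147,-0.1410,0.7644,-54.9069,-22.7969,1.4107,-0.1944
2,-0.2220,0.7473,-0.8921,-0.2685,-3.4198,2.9740,-2.7797,-0.9190,-0.6027,-0.1416,0.7478,-43.8929,-19.6712,1.6699,-0.0904
3,-0.3029,0.8172,-0.9543,-0.2912,-4.6805,4.0408,-3.3851,-1.3796,-0.5825,-0.1408,0.7245,-33.3284,-16.4673,1.5819,0.0402
4,-0.4065,0.9065,-1.0242,-0.3251,-5.7077,4.9130,-3.5533,-2.0472,-0.5553,-0.1384,0.6967,-24.0999,-13.6927,1.4375,0.2009
5,-0.5289,1.0113,-1.0944,-0.3743,-6.5520,5.5698,-3.4344,-2.9007,-0.5226,-0.1343,0.6663,-16.5563,-11.5814,1.3935,0.3771
6,-0.6665,1.1266,-1.1607,-0.4417,-7.2315,5.9595,-3.1832,-3.8587,-0.4858,-0.1281,0.6346,-10.6147,-10.1712,1.5364,0.5469
7,-0.8160,1.2464,-1.2220,-0.5282,-7.7264,6.0152,-2.9515,-4.7847,-0.4464,-0.1194,0.6027,-5.9027,-9.3457,1.9224,0.6809
8,-0.9731,1.3637,-1.2800,-0.6314,-7.9886,5.6865,-2.8742,-5.4943,-0.4053,-0.1079,0.5711,-1.9401,-8.8457,2.5627,0.7416
9,-1.1328,1.4705,-1.3388,-0.7449,-7.9686,4.9734,-3.0450,-5.7859,-0.3632,-0.0932,0.5402,1.6259,-8.3356,3.3792,0.6904
10,-1.2891,1.5598,-1.4037,-0.8589,-7.6502,3.9424,-3.4865,-5.5094,-0.3204,-0.0758,0.5104,4.8637,-7.5463,4.2013,0.5031
11,-1.4365,1.6264,-1.4796,-0.9615,-7.0756,2.7149,-4.1316,-4.6471,-0.2771,-0.0565,0.4818,7.6045,-6.3860,4.8337,0.1898
12,-1.5707,1.6679,-1.5692,-1.0424,-6.3422,1.4331,-4.8360,-3.3530,-0.2338,-0.0369,0.4544,9.6266,-4.9393,5.1487,-0.1945
13,-1.6899,1.6844,-1.6721,-1.0954,-5.5672,0.2176,-5.4362,-1.8984,-0.1911,-0.0187,0.4277,10.8369,-3.3817,5.1421,-0.5645
14,-1.7940,1.6780,-1.7848,-1.1200,-4.8464,-0.8594,-5.8201,-0.5465,-0.1496,-0.0033,0.4012,11.3357,-1.8785,4.9141,-0.8440
15,-1.8848,1.6516,-1.9028,-1.1201,-4.2252,-1.7863,-5.9644,0.5194,-0.1099,0.0082,0.3743,11.3353,-0.5111,4.5981,-0.9839
16,-1.9641,1.6080,-2.0217,-1.1021,-3.7044,-2.5891,-5.9130,1.2759,-0.0724,0.0153,0.3466,11.0505,0.6984,4.2995,-0.9981
17,-2.0339,1.5491,-2.1382,-1.0709,-3.2567,-3.3126,-5.7315,1.8268,-0.0374,0.0178,0.3180,10.6437,1.7452,4.0759,-0.9521
18,-2.0952,1.4763,-2.2501,-1.0305,-2.8601,-3.9884,-5.4654,2.2050,-0.0051,0.0161,0.2888,10.1663,2.6399,3.9324,-0.8718
19,-2.1489,1.3903,-2.3562,-0.9840,-2.4990,-4.6374,-5.1476,2.4365,0.0248,0.0106,0.2591,9.6160,3.3864,3.8497,-0.7745
20,-2.1957,1.2915,-2.4555,-0.9341,-2.1680,-5.2693,-4.8008,2.5369,0.0522,0.0018,0.2294,8.9589,3.9774,3.7979,-0.6678
21,-2.2362,1.1801,-2.5478,-0.8835,-1.8707,-5.8832,-4.4394,2.5141,0.0776,-0.0098,0.1998,8.1540,4.3995,3.7452,-0.5522
22,-2.2712,1.0568,-2.6329,-0.8344,-1.6185,-6.4685,-4.0703,2.3732,0.1012,-0.0237,0.1706,7.1831,4.6448,3.6645,-0.4236
23,-2.3017,0.9221,-2.7104,-0.7893,-1.4288,-7.0041,-3.6928,2.1184,0.1237,-0.0393,0.1419,6.0933,4.7293,3.5387,-0.2755
24,-2.3292,0.7775,-2.7803,-0.7503,-1.3228,-7.4563,-3.2979,1.7548,0.1453,-0.0559,0.1137,5.0549,4.7168,3.3655,-0.1007
25,-2.3555,0.6250,-2.8420,-0.7196,-1.3231,-7.7769,-2.8679,1.2903,0.1667,-0.0730,0.0857,4.4169,4.7410,3.1606,0.1074
26,-2.3830,0.4678,-2.8946,-0.6989,-1.4492,-7.9052,-2.3782,0.7423,0.1883,-0.0897,0.0575,4.7046,5.0038,2.9549,0.3524
27,-2.4143,0.3104,-2.9367,-0.6896,-1.7080,-7.7790,-1.8036,0.1476,0.2104,-0.1052,0.0284,6.4654,5.7188,2.7765,0.6311
28,-2.4518,0.1581,-2.9663,-0.6914,-2.0737,-7.3767,-1.1321,-0.3494,0.2330,-0.1183,-0.0024,9.9566,6.9797,2.6224,0.8920
29,-2.4971,0.0167,-2.9818,-0.7023,-2.4994,-6.6911,-0.3780,-0.7626,0.2554,-0.1279,-0.0357,14.7094,8.6485,2.4060,1.1552
30,-2.5508,-0.1088,-2.9818,-0.7201,-2.9007,-5.7972,0.4005,-1.0189,0.2769,-0.1331,-0.0720,19.8294,10.4218,2.0303,1.3931
31,-2.6116,-0.2153,-2.9668,-0.7411,-3.1897,-4.8116,1.1270,-1.0812,0.2963,-0.1336,-0.1114,24.2801,11.9395,1.4051,1.5767
32,-2.6765,-0.3021,-2.9383,-0.7618,-3.3101,-3.8457,1.7368,-0.9828,0.3124,-0.1295,-0.1531,27.3607,12.9640,0.5006,1.6930
33,-2.7421,-0.3705,-2.8991,-0.7797,-3.2458,-2.9844,2.1813,-0.8030,0.3247,-0.1216,-0.1960,28.8710,13.4301,-0.6065,1.7461
34,-2.8048,-0.4230,-2.8528,-0.7939,-3.0220,-2.2676,2.4505,-0.6238,0.3330,-0.1107,-0.2384,28.9798,13.3941,-1.7897,1.7500
35,-2.8620,-0.4626,-2.8027,-0.8050,-2.6882,-1.6971,2.5652,-0.4966,0.3380,-0.0982,-0.2793,28.0246,12.9646,-2.9236,1.7200
36,-2.9119,-0.4920,-2.7514,-0.8142,-2.2976,-1.2529,2.5618,-0.4352,0.3402,-0.0850,-0.3176,26.3628,12.2550,-3.9173,1.6670
37,-2.9538,-0.5136,-2.7011,-0.8227,-1.8953,-0.9076,2.4779,-0.4280,0.3406,-0.0719,-0.3526,24.2990,11.3651,-4.7241,1.5971
38,-2.9879,-0.5289,-2.6529,-0.8315,-1.5127,-0.6349,2.3460,-0.4538,0.3401,-0.0595,-0.3841,22.0640,10.3766,-5.3354,1.5141
39,-3.0147,-0.5394,-2.6076,-0.8409,-1.1682,-0.4139,2.1903,-0.4929,0.3392,-0.0482,-0.4118,19.8196,9.3541,-5.7674,1.4213
40,-3.0350,-0.5458,-2.5654,-0.8512,-0.8701,-0.2293,2.0277,-0.5313,0.3385,-0.0382,-0.4361,17.6710,8.3465,-6.0489,1.3219
41,-3.0499,-0.5488,-2.5265,-0.8621,-0.6201,-0.0709,1.8692,-0.5615,0.3385,-0.0294,-0.4569,,,,
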